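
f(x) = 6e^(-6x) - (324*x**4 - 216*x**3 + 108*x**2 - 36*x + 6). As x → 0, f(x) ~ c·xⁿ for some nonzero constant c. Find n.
5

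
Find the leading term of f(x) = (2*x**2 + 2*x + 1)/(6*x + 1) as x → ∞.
x/3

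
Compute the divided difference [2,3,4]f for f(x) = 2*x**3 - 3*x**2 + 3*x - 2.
15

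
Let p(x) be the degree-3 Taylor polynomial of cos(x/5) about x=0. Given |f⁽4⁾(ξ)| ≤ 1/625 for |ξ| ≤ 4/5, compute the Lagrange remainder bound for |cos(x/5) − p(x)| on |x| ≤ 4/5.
32/1171875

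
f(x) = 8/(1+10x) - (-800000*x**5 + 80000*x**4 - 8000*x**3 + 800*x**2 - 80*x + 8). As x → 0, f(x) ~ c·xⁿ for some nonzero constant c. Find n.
6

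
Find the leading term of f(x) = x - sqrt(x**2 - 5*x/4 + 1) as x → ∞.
5/8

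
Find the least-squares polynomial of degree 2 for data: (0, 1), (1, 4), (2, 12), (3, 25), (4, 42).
32/35 + (61/70)x + (33/14)x²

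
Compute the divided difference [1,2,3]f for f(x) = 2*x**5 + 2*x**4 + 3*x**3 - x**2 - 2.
247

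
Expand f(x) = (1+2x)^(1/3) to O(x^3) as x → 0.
1 + 2*x/3 - 4*x**2/9 + O(x**3)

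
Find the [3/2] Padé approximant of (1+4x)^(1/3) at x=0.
(448*x**3/405 + 112*x**2/15 + 28*x/5 + 1)/(32*x**2/9 + 64*x/15 + 1)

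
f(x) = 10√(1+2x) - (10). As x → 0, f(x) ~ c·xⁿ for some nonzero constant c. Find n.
1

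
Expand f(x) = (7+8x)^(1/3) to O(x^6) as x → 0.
7**(1/3) + 8*7**(1/3)*x/21 - 64*7**(1/3)*x**2/441 + 2560*7**(1/3)*x**3/27783 - 40960*7**(1/3)*x**4/583443 + 720896*7**(1/3)*x**5/12252303 + O(x**6)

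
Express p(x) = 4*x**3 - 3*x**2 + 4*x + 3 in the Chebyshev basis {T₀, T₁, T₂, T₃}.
(3/2)T₀ + (7)T₁ + (-3/2)T₂ + T₃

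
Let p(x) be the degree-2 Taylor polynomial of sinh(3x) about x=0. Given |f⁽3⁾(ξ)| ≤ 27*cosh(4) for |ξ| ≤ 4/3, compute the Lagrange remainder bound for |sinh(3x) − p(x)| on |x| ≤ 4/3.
32*cosh(4)/3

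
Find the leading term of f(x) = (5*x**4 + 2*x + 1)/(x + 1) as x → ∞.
5*x**3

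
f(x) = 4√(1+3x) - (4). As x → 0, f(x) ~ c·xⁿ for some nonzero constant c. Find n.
1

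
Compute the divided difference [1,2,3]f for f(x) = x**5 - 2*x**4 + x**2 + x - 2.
41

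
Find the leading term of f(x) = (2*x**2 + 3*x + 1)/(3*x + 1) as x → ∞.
2*x/3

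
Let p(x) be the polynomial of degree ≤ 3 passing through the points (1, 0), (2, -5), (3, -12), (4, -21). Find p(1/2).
7/4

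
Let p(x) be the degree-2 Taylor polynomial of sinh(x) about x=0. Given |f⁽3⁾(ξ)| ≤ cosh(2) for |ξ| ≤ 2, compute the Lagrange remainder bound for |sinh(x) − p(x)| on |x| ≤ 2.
4*cosh(2)/3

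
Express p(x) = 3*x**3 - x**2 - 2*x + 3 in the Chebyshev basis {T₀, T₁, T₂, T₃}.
(5/2)T₀ + (1/4)T₁ + (-1/2)T₂ + (3/4)T₃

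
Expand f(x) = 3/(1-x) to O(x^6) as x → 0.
3 + 3*x + 3*x**2 + 3*x**3 + 3*x**4 + 3*x**5 + O(x**6)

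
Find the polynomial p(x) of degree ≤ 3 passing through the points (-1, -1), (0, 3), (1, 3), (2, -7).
-x**3 - 2*x**2 + 3*x + 3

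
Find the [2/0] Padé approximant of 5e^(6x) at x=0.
90*x**2 + 30*x + 5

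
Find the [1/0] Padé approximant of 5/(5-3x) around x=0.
3*x/5 + 1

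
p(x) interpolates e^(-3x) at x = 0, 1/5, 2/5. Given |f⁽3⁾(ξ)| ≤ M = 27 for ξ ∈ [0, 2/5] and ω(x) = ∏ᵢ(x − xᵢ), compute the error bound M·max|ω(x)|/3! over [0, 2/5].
sqrt(3)/125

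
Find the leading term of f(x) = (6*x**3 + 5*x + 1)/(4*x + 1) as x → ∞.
3*x**2/2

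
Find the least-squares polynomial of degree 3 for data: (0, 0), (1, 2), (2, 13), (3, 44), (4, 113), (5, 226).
13/126 + (1109/756)x + (-233/126)x² + (229/108)x³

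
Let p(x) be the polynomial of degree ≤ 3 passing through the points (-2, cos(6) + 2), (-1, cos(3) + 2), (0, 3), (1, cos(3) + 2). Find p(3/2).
7*cos(3)/2 - 5*cos(6)/16 - 3/16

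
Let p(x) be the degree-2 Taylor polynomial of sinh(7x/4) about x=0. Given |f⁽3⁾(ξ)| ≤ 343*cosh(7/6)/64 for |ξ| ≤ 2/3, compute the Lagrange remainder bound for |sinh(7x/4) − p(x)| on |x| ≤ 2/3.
343*cosh(7/6)/1296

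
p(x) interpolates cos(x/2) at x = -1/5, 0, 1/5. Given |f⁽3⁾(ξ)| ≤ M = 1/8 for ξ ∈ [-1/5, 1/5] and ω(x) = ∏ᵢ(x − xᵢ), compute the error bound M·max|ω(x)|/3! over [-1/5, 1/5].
sqrt(3)/27000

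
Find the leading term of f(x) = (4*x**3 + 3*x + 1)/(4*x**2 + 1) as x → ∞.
x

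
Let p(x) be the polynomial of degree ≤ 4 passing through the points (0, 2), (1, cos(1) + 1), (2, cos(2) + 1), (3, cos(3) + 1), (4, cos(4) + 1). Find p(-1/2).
-105*cos(1)/32 + 189*cos(2)/64 + 35*cos(4)/128 - 45*cos(3)/32 + 443/128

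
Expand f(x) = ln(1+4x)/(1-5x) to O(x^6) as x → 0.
4*x + 12*x**2 + 244*x**3/3 + 1028*x**4/3 + 28772*x**5/15 + O(x**6)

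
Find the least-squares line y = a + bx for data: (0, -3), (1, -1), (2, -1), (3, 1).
a = -14/5, b = 6/5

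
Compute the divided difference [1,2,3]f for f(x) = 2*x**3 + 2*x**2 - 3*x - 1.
14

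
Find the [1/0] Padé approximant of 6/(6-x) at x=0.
x/6 + 1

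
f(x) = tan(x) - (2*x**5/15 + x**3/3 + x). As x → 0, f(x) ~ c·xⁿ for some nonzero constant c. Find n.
7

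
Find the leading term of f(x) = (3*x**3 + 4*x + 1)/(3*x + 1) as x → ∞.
x**2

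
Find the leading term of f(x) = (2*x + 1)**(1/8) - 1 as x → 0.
x/4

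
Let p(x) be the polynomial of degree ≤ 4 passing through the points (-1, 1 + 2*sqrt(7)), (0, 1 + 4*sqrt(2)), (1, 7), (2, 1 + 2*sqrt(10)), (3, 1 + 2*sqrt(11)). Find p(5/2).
-73/32 - 5*sqrt(7)/64 + 7*sqrt(2)/8 + 35*sqrt(11)/64 + 35*sqrt(10)/16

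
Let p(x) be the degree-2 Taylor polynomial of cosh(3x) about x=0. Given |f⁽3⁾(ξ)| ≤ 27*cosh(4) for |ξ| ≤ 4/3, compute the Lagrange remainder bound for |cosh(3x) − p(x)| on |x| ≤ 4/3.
32*cosh(4)/3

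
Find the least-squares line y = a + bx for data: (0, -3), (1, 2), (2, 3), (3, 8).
a = -13/5, b = 17/5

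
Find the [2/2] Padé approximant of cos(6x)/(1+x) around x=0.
(-252*x**2/17 - 3*x/17 + 1)/(3*x**2 + 14*x/17 + 1)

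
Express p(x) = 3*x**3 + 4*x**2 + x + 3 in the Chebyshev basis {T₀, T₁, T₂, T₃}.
(5)T₀ + (13/4)T₁ + (2)T₂ + (3/4)T₃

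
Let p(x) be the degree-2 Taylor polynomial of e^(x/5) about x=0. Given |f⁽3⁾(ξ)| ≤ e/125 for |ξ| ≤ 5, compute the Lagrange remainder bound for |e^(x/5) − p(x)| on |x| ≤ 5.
e/6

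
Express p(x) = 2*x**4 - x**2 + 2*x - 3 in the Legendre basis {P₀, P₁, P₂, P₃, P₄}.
(-44/15)P₀ + (2)P₁ + (10/21)P₂ + (16/35)P₄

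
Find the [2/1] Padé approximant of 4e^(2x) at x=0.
(8*x**2/3 + 16*x/3 + 4)/(1 - 2*x/3)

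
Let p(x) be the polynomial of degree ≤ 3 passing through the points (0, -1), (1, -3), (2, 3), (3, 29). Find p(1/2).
-9/4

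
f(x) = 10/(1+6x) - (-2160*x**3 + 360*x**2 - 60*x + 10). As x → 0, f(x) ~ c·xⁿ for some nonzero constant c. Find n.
4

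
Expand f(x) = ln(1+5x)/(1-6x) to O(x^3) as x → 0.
5*x + 35*x**2/2 + O(x**3)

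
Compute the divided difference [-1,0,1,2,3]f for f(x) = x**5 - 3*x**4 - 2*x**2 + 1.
2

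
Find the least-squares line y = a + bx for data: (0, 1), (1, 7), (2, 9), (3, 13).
a = 9/5, b = 19/5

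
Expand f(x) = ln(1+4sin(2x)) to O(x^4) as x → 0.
8*x - 32*x**2 + 496*x**3/3 + O(x**4)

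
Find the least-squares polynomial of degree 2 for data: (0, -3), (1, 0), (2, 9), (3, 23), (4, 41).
-16/5 + (11/10)x + (5/2)x²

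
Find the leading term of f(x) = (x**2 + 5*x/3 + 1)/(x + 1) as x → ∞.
x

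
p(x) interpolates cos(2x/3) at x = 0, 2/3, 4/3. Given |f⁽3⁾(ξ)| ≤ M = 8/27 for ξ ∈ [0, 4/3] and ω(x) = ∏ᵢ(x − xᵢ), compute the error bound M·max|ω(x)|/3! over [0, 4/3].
64*sqrt(3)/19683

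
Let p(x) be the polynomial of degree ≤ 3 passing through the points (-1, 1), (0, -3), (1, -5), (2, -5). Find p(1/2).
-17/4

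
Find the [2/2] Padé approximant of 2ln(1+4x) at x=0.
8*x*(2*x + 1)/(8*x**2/3 + 4*x + 1)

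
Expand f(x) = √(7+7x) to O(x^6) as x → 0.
sqrt(7) + sqrt(7)*x/2 - sqrt(7)*x**2/8 + sqrt(7)*x**3/16 - 5*sqrt(7)*x**4/128 + 7*sqrt(7)*x**5/256 + O(x**6)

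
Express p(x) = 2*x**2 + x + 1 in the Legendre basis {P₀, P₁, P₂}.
(5/3)P₀ + P₁ + (4/3)P₂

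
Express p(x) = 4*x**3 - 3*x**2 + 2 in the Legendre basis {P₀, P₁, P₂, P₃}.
P₀ + (12/5)P₁ + (-2)P₂ + (8/5)P₃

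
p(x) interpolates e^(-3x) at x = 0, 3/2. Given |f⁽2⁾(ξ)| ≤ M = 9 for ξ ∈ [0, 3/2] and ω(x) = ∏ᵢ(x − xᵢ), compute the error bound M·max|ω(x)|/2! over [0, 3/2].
81/32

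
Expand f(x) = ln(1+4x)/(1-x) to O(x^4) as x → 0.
4*x - 4*x**2 + 52*x**3/3 + O(x**4)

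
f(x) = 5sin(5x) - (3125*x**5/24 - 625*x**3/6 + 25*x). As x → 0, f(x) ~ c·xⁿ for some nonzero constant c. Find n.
7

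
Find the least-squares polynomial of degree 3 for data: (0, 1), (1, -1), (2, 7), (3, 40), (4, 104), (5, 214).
15/14 + (-379/84)x + (1/4)x² + (11/6)x³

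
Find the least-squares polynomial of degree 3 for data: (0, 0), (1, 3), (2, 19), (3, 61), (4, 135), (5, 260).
-17/126 + (653/756)x + (149/252)x² + (52/27)x³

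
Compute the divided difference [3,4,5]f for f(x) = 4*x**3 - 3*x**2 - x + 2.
45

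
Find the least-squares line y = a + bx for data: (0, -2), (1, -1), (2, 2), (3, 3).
a = -11/5, b = 9/5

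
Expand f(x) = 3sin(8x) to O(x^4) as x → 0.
24*x - 256*x**3 + O(x**4)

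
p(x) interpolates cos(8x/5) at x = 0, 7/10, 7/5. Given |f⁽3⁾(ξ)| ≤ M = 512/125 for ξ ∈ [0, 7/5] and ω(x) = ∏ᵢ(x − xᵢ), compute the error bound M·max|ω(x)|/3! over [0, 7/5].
21952*sqrt(3)/421875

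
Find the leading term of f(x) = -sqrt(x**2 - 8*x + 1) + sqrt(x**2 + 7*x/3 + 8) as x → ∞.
31/6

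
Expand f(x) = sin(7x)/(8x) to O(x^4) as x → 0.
7/8 - 343*x**2/48 + O(x**4)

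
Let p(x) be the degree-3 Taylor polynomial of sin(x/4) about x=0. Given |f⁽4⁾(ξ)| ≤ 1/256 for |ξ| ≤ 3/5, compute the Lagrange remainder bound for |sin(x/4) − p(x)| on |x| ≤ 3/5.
27/1280000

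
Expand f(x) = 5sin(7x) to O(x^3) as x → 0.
35*x + O(x**3)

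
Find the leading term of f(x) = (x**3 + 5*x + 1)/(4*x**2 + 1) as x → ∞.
x/4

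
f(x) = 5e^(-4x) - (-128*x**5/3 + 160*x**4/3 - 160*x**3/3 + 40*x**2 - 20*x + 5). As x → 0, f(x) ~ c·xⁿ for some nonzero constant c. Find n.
6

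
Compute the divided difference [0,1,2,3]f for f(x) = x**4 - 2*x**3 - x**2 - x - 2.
4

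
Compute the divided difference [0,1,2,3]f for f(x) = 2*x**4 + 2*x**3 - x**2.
14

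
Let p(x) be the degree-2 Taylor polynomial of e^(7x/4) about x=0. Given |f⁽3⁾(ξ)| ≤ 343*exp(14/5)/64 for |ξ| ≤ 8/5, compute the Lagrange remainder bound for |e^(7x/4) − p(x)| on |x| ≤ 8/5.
1372*exp(14/5)/375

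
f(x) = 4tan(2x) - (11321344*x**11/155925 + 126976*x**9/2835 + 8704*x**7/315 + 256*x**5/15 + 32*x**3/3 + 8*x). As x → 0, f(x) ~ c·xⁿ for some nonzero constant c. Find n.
13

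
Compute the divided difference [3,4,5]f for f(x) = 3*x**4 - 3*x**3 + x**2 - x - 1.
256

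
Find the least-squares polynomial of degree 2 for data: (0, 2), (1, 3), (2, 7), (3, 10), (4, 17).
69/35 + (39/70)x + (11/14)x²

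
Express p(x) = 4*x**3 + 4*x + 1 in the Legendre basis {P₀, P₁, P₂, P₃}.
P₀ + (32/5)P₁ + (8/5)P₃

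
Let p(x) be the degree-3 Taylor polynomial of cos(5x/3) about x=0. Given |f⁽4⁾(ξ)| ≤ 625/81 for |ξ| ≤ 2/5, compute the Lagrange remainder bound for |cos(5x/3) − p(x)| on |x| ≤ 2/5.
2/243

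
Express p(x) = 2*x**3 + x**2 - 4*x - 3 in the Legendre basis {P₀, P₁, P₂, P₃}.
(-8/3)P₀ + (-14/5)P₁ + (2/3)P₂ + (4/5)P₃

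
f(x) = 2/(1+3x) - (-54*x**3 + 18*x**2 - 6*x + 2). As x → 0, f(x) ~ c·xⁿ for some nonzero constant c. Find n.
4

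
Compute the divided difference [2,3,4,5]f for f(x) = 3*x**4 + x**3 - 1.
43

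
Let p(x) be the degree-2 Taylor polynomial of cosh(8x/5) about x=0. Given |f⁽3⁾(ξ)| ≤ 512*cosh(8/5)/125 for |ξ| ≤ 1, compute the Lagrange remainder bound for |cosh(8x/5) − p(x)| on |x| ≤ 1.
256*cosh(8/5)/375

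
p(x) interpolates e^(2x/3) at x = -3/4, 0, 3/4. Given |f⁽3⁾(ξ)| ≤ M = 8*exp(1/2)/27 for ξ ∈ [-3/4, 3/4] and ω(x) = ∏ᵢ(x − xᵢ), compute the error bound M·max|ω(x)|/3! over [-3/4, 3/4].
sqrt(3)*exp(1/2)/216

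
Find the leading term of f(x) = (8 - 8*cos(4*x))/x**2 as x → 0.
64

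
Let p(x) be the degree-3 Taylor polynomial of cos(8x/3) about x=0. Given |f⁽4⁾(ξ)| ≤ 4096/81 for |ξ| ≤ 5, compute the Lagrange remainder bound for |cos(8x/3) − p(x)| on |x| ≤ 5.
320000/243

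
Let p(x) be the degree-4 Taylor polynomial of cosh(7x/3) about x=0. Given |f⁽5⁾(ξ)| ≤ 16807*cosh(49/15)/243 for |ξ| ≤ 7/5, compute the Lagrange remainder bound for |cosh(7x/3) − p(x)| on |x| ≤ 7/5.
282475249*cosh(49/15)/91125000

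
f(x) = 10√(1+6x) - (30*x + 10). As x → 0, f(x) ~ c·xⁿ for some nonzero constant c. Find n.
2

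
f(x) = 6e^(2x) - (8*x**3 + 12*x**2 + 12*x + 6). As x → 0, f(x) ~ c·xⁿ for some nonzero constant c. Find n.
4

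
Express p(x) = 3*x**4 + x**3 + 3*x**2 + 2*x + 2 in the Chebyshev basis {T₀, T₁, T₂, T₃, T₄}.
(37/8)T₀ + (11/4)T₁ + (3)T₂ + (1/4)T₃ + (3/8)T₄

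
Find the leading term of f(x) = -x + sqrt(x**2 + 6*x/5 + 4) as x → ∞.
3/5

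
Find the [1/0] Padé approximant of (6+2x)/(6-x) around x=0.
x/2 + 1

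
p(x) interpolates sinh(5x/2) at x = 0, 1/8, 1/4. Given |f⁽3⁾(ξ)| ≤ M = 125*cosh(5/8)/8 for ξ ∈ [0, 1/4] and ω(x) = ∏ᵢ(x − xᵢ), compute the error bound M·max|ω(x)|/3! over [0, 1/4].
125*sqrt(3)*cosh(5/8)/110592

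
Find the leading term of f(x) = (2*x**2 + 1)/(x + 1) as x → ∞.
2*x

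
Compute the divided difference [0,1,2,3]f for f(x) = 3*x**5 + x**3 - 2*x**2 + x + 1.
76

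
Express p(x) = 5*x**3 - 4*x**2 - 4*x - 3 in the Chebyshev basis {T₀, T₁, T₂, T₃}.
(-5)T₀ + (-1/4)T₁ + (-2)T₂ + (5/4)T₃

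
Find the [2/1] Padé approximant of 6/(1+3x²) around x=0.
6 - 18*x**2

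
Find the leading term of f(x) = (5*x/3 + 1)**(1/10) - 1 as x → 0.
x/6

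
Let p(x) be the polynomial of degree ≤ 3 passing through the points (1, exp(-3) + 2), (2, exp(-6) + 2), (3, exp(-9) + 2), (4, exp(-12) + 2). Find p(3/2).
(-5*exp(3) + 1 + 15*exp(6) + 5*exp(9) + 32*exp(12))*exp(-12)/16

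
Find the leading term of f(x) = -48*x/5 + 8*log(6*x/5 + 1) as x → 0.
-144*x**2/25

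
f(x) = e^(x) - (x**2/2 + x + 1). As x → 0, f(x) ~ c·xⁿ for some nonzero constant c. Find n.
3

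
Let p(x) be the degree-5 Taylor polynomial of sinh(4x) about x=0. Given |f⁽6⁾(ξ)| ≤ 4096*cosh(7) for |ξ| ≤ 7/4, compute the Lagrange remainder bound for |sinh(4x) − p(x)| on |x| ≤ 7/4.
117649*cosh(7)/720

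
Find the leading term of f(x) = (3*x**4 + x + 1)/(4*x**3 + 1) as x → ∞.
3*x/4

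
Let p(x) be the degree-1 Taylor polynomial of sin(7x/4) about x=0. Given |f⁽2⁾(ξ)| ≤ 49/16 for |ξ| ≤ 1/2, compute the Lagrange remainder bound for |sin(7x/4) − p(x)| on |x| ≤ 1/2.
49/128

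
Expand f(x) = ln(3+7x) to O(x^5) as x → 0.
log(3) + 7*x/3 - 49*x**2/18 + 343*x**3/81 - 2401*x**4/324 + O(x**5)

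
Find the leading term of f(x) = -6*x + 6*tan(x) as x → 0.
2*x**3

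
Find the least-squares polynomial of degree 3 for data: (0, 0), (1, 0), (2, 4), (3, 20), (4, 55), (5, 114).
13/126 + (-457/756)x + (-58/63)x² + (121/108)x³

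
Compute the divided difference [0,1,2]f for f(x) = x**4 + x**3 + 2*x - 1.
10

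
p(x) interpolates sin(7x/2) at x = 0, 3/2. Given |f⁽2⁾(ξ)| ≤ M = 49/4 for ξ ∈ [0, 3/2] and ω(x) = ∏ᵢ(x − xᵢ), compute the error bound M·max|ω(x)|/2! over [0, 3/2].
441/128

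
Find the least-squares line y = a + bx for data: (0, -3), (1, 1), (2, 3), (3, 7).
a = -14/5, b = 16/5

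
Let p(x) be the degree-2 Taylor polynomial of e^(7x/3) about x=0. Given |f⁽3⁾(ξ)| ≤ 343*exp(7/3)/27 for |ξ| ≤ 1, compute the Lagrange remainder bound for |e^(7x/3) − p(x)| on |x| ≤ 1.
343*exp(7/3)/162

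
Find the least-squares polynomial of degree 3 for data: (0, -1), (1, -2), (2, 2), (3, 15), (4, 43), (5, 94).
-8/7 + (-2/7)x + (-8/7)x² + x³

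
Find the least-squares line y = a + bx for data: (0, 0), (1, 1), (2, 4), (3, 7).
a = -3/5, b = 12/5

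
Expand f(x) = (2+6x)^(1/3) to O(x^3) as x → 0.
2**(1/3) + 2**(1/3)*x - 2**(1/3)*x**2 + O(x**3)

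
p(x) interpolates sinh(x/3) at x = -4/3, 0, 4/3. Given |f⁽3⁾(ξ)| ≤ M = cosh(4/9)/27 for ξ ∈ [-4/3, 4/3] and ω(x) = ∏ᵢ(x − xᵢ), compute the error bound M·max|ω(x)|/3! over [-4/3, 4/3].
64*sqrt(3)*cosh(4/9)/19683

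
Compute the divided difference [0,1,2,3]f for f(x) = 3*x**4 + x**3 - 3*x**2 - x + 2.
19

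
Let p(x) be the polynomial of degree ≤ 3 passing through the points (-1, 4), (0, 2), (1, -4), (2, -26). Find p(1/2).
1/4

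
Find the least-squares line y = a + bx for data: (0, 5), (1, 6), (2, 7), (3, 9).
a = 24/5, b = 13/10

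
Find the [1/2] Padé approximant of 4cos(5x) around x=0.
4/(25*x**2/2 + 1)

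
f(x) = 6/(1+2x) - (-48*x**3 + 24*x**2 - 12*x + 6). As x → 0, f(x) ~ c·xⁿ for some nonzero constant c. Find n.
4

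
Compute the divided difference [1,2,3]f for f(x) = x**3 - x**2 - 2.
5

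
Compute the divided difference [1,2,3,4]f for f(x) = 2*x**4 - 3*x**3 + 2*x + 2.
17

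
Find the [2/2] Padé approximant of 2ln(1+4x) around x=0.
8*x*(2*x + 1)/(8*x**2/3 + 4*x + 1)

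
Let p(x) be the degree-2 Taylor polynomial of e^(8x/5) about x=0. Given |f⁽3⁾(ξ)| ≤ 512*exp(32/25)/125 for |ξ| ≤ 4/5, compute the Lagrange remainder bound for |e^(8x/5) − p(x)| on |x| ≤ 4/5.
16384*exp(32/25)/46875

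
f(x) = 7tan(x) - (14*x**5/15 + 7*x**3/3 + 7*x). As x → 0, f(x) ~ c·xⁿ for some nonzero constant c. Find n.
7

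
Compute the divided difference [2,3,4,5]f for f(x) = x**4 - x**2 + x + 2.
14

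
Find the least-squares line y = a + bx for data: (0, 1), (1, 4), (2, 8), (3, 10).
a = 11/10, b = 31/10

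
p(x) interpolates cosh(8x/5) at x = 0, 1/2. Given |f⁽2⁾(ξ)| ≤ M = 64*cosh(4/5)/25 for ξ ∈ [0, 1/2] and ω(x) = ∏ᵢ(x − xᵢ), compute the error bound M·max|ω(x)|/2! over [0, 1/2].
2*cosh(4/5)/25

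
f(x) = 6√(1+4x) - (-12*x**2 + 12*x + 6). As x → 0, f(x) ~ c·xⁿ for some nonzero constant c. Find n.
3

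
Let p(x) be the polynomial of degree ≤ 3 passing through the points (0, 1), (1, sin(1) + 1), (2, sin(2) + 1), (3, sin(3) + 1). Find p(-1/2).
-35*sin(1)/16 - 5*sin(3)/16 + 1 + 21*sin(2)/16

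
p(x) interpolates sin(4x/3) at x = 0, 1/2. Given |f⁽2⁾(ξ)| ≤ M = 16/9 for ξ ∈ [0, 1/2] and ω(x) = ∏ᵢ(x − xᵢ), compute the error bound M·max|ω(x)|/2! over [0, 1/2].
1/18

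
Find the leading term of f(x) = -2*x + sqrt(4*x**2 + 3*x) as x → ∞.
3/4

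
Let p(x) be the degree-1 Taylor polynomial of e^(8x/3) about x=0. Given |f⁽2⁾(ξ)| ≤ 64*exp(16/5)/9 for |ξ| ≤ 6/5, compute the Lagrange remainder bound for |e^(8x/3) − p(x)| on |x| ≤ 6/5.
128*exp(16/5)/25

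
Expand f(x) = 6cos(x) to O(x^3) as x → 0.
6 - 3*x**2 + O(x**3)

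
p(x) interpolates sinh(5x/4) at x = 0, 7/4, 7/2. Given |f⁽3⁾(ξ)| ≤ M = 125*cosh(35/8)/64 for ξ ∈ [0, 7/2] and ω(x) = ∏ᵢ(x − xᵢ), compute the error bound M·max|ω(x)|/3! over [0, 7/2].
42875*sqrt(3)*cosh(35/8)/110592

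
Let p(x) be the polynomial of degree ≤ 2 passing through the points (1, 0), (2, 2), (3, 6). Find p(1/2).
-1/4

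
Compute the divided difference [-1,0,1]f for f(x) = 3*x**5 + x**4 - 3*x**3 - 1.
1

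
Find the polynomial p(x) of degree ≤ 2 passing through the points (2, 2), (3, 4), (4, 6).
2*x - 2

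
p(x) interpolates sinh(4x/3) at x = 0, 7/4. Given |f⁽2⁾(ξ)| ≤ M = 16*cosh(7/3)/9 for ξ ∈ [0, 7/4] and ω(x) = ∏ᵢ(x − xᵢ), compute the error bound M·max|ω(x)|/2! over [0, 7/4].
49*cosh(7/3)/72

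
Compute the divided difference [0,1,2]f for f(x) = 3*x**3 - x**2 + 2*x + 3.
8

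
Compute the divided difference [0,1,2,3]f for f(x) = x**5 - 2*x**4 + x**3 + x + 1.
14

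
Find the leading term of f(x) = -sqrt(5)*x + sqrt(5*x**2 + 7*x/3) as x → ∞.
7*sqrt(5)/30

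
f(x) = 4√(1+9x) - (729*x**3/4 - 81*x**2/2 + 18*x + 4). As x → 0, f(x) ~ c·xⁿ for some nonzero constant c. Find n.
4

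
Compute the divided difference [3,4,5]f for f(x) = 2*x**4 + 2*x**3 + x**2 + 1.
219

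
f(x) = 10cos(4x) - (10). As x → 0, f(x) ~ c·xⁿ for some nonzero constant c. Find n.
2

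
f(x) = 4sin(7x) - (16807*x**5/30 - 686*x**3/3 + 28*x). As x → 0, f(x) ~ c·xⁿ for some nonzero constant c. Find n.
7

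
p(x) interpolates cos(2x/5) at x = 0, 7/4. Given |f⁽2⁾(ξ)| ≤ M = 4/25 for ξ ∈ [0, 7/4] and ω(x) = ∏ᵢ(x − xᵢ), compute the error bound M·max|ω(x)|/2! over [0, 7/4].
49/800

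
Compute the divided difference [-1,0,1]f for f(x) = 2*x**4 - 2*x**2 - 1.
0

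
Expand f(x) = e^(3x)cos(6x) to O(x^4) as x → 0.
1 + 3*x - 27*x**2/2 - 99*x**3/2 + O(x**4)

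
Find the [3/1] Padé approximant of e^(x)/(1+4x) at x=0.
(1271*x**3/7176 + 595*x**2/1196 + 1197*x/1196 + 1)/(4785*x/1196 + 1)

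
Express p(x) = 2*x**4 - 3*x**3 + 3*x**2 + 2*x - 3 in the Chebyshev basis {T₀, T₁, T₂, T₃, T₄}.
(-3/4)T₀ + (-1/4)T₁ + (5/2)T₂ + (-3/4)T₃ + (1/4)T₄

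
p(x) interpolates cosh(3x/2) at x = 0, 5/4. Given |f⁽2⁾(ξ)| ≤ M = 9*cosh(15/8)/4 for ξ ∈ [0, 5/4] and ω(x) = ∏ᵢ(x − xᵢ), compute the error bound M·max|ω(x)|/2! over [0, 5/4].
225*cosh(15/8)/512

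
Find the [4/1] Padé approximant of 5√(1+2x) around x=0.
(3*x**4/8 - x**3 + 9*x**2/2 + 12*x + 5)/(7*x/5 + 1)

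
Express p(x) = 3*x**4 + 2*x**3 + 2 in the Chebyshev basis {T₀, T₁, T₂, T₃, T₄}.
(25/8)T₀ + (3/2)T₁ + (3/2)T₂ + (1/2)T₃ + (3/8)T₄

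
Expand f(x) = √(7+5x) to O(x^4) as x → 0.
sqrt(7) + 5*sqrt(7)*x/14 - 25*sqrt(7)*x**2/392 + 125*sqrt(7)*x**3/5488 + O(x**4)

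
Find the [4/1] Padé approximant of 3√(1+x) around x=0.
(9*x**4/640 - 3*x**3/40 + 27*x**2/40 + 18*x/5 + 3)/(7*x/10 + 1)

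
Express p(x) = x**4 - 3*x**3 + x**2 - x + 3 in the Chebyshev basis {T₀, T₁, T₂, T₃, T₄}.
(31/8)T₀ + (-13/4)T₁ + T₂ + (-3/4)T₃ + (1/8)T₄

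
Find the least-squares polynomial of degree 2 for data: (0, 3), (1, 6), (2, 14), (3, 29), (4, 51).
113/35 + (-67/70)x + (45/14)x²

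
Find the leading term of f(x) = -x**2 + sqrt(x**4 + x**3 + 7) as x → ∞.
x/2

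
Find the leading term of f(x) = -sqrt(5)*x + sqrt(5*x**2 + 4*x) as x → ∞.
2*sqrt(5)/5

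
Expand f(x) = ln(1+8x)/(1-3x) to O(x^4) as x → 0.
8*x - 8*x**2 + 440*x**3/3 + O(x**4)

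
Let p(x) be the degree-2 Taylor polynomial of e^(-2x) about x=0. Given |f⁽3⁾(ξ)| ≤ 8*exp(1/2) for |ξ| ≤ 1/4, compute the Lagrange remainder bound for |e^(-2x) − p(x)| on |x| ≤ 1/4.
exp(1/2)/48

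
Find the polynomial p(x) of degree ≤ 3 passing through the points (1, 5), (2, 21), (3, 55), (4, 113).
x**3 + 3*x**2 + 1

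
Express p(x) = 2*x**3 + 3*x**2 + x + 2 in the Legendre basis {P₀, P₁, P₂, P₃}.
(3)P₀ + (11/5)P₁ + (2)P₂ + (4/5)P₃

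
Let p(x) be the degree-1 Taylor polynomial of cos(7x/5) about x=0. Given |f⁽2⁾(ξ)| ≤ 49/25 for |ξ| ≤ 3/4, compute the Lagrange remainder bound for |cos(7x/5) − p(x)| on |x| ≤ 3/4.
441/800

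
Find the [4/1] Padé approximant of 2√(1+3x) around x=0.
(243*x**4/320 - 27*x**3/20 + 81*x**2/20 + 36*x/5 + 2)/(21*x/10 + 1)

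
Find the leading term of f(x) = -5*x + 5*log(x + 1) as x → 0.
-5*x**2/2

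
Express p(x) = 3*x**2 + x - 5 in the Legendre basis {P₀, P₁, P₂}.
(-4)P₀ + P₁ + (2)P₂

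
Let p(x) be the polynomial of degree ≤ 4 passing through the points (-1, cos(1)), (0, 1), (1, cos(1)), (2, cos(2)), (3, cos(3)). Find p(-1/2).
-35*cos(1)/128 + 7*cos(2)/32 - 5*cos(3)/128 + 35/32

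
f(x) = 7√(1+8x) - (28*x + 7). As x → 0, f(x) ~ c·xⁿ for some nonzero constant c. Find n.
2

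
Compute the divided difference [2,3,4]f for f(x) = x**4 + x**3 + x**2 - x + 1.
65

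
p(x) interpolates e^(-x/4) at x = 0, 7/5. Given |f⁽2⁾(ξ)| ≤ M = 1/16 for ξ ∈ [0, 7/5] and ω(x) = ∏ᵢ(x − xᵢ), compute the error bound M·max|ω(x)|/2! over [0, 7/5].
49/3200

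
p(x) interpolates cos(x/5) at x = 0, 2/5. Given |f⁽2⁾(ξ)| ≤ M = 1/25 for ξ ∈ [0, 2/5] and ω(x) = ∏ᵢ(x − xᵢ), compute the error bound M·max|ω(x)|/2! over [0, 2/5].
1/1250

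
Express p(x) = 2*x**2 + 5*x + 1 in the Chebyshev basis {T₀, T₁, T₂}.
(2)T₀ + (5)T₁ + T₂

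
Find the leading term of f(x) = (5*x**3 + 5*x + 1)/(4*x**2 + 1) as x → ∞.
5*x/4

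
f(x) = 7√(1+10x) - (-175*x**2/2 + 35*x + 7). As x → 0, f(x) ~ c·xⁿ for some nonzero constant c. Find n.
3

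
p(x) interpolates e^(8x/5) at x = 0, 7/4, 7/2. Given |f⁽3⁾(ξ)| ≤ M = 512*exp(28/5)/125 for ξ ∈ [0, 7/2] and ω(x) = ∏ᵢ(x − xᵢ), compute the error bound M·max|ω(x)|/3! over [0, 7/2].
2744*sqrt(3)*exp(28/5)/3375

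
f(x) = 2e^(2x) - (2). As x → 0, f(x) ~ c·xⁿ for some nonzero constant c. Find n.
1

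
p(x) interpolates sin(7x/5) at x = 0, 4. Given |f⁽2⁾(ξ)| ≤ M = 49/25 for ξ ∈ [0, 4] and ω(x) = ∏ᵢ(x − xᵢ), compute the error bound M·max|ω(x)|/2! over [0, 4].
98/25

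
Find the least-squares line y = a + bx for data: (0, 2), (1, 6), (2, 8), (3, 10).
a = 13/5, b = 13/5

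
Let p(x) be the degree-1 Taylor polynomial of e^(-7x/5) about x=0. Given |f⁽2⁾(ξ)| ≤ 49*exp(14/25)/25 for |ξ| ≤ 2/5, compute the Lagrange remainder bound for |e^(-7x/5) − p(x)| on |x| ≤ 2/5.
98*exp(14/25)/625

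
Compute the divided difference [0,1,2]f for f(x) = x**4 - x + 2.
7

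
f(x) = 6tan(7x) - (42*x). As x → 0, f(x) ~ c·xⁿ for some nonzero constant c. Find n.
3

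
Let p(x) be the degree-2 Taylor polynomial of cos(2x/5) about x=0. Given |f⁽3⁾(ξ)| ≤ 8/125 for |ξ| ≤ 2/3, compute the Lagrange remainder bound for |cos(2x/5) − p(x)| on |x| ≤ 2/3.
32/10125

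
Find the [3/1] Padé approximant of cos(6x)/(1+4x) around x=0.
(27*x**3/2 + 9*x**2 - 27*x/4 + 1)/(1 - 11*x/4)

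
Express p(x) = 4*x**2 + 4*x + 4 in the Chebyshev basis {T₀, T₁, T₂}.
(6)T₀ + (4)T₁ + (2)T₂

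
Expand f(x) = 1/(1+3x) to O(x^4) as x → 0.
1 - 3*x + 9*x**2 - 27*x**3 + O(x**4)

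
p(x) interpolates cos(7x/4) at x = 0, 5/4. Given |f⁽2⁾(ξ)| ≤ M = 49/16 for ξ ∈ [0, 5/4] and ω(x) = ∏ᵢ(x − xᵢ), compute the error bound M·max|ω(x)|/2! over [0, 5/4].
1225/2048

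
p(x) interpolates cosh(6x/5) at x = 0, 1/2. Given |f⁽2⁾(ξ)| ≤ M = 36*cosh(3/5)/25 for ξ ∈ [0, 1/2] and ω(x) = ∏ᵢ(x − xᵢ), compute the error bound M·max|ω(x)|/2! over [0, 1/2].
9*cosh(3/5)/200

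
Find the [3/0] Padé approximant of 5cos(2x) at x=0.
5 - 10*x**2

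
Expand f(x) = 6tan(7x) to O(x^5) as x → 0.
42*x + 686*x**3 + O(x**5)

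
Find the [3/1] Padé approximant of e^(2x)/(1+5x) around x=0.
(1106*x**3/753 + 496*x**2/251 + 504*x/251 + 1)/(1257*x/251 + 1)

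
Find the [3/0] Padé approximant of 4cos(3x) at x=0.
4 - 18*x**2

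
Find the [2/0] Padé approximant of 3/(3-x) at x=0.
x**2/9 + x/3 + 1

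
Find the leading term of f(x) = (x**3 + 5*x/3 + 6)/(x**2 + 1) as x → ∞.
x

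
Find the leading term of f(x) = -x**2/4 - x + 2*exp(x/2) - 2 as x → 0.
x**3/24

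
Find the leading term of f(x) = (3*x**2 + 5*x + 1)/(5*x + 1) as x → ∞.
3*x/5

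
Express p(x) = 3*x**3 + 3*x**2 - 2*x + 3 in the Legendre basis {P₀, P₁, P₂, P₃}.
(4)P₀ + (-1/5)P₁ + (2)P₂ + (6/5)P₃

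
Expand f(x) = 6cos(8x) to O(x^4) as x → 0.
6 - 192*x**2 + O(x**4)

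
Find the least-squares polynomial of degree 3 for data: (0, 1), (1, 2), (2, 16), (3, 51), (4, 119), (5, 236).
5/7 + (13/14)x + (-11/14)x² + (2)x³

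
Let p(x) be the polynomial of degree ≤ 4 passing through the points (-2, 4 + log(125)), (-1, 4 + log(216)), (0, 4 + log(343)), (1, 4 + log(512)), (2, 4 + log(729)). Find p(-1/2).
4 + log(147*3**(35/64)*5**(113/128)*7**(7/64)/5)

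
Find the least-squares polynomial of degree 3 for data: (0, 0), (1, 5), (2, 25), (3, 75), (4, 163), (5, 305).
1/42 + (221/252)x + (79/42)x² + (73/36)x³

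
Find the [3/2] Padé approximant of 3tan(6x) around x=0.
(-216*x**3/5 + 18*x)/(1 - 72*x**2/5)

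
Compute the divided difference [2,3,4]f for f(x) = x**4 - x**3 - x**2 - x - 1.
45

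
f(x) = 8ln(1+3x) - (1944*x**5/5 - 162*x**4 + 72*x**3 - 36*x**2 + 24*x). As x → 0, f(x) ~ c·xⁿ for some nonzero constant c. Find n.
6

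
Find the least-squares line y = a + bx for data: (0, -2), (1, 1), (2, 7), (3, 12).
a = -27/10, b = 24/5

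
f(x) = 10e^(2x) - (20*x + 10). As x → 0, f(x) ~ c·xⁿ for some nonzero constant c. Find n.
2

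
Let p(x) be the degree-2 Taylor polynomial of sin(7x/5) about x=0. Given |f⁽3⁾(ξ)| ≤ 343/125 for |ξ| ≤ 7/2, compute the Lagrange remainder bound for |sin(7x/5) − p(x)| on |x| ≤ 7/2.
117649/6000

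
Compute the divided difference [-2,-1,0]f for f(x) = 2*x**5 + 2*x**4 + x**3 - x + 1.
-19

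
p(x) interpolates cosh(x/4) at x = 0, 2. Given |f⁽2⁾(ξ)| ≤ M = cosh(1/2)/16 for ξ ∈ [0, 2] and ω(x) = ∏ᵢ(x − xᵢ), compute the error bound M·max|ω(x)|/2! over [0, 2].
cosh(1/2)/32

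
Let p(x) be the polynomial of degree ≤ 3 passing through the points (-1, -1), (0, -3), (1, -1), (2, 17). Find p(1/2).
-13/4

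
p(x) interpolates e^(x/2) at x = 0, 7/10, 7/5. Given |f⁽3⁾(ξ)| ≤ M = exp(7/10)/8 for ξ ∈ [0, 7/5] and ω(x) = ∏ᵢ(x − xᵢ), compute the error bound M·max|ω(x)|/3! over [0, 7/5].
343*sqrt(3)*exp(7/10)/216000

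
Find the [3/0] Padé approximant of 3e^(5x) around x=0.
125*x**3/2 + 75*x**2/2 + 15*x + 3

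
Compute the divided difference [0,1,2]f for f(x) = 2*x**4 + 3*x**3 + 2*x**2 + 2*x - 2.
25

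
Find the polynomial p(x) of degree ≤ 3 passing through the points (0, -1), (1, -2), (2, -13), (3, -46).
-2*x**3 + x**2 - 1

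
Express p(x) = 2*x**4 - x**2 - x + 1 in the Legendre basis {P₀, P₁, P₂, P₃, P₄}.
(16/15)P₀ - P₁ + (10/21)P₂ + (16/35)P₄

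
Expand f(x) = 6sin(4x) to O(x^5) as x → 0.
24*x - 64*x**3 + O(x**5)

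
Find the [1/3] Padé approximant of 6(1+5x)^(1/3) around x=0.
(25*x + 6)/(125*x**3/81 - 25*x**2/18 + 5*x/2 + 1)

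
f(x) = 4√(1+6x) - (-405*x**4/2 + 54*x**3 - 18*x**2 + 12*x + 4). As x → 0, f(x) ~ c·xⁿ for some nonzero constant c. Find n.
5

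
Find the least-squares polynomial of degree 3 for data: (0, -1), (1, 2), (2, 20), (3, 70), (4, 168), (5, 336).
-145/126 + (1921/756)x + (-125/63)x² + (323/108)x³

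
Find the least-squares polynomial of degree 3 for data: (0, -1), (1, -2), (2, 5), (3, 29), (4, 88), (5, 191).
-15/14 + (43/84)x + (-13/4)x² + (13/6)x³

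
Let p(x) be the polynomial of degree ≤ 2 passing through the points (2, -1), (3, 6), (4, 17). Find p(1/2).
-4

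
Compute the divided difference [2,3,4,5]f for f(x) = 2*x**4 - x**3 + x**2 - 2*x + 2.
27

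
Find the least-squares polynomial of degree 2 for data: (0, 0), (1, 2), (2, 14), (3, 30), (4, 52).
-18/35 + (22/35)x + (22/7)x²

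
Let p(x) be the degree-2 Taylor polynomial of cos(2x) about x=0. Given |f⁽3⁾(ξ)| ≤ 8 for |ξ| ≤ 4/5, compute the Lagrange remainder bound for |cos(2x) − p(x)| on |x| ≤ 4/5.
256/375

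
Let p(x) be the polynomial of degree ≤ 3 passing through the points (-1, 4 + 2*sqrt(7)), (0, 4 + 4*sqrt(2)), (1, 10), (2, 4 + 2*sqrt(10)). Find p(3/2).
-5*sqrt(2)/4 + sqrt(7)/8 + 5*sqrt(10)/8 + 77/8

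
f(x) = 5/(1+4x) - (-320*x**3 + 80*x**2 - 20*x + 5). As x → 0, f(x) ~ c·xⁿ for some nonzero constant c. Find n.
4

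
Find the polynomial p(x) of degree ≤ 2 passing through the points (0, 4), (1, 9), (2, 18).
2*x**2 + 3*x + 4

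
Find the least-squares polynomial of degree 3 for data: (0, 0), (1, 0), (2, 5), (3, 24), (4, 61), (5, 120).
25/126 + (-1927/756)x + (103/126)x² + (97/108)x³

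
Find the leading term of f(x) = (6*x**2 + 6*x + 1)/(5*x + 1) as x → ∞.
6*x/5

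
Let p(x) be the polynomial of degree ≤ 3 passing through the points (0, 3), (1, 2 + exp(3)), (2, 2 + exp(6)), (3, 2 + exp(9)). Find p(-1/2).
-5*exp(9)/16 - 35*exp(3)/16 + 67/16 + 21*exp(6)/16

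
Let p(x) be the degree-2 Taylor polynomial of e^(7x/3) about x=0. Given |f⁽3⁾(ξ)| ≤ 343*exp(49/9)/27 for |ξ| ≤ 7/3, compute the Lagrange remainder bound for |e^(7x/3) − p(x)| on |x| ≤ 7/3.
117649*exp(49/9)/4374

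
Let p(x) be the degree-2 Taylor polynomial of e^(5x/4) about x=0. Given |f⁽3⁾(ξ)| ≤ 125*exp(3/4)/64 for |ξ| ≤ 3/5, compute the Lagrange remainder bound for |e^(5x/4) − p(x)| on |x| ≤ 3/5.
9*exp(3/4)/128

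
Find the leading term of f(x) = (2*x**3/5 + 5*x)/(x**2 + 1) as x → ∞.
2*x/5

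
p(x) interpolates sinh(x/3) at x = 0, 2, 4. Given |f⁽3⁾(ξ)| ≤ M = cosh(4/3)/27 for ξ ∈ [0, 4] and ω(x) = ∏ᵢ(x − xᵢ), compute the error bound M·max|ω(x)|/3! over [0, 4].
8*sqrt(3)*cosh(4/3)/729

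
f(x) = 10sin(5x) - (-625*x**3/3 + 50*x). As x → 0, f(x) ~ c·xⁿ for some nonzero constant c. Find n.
5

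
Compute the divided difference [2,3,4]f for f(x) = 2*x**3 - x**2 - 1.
17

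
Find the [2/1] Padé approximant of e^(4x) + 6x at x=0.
(-16*x**2/3 + 26*x/3 + 1)/(1 - 4*x/3)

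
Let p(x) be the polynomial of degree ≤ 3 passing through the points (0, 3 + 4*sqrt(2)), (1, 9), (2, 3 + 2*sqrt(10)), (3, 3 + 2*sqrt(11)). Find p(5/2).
sqrt(2)/4 + 9/8 + 5*sqrt(11)/8 + 15*sqrt(10)/8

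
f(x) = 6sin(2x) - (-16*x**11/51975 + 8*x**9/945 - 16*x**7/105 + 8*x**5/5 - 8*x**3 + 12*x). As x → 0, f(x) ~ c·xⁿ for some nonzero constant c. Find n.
13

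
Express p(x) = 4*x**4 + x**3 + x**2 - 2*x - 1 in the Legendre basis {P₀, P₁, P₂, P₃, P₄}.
(2/15)P₀ + (-7/5)P₁ + (62/21)P₂ + (2/5)P₃ + (32/35)P₄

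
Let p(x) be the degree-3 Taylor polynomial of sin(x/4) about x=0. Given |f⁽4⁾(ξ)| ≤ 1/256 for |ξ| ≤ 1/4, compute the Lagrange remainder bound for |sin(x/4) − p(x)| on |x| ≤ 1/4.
1/1572864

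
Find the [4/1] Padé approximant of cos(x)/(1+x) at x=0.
(x**4/24 - x**2/2 + 1)/(x + 1)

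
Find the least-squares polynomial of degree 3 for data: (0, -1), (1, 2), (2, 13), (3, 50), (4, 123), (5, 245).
-7/9 + (421/378)x + (-319/252)x² + (235/108)x³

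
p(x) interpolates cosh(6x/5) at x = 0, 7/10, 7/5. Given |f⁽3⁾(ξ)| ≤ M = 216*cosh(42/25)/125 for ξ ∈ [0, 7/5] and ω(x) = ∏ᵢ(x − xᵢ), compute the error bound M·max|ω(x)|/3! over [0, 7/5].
343*sqrt(3)*cosh(42/25)/15625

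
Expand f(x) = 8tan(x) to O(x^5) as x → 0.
8*x + 8*x**3/3 + O(x**5)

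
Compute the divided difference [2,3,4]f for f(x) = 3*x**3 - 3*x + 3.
27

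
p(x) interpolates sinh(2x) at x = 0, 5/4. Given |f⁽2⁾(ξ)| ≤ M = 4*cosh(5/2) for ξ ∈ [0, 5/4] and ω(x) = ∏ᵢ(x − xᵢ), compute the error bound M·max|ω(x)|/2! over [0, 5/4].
25*cosh(5/2)/32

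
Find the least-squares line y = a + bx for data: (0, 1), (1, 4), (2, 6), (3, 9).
a = 11/10, b = 13/5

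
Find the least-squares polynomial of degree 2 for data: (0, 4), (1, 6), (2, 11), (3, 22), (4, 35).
4 + (-1/5)x + (2)x²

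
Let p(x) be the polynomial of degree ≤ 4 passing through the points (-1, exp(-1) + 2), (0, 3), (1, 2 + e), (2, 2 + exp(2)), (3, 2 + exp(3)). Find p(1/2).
(-5 + e*(-20*exp(2) + 3*exp(3) + 90*e + 316))*exp(-1)/128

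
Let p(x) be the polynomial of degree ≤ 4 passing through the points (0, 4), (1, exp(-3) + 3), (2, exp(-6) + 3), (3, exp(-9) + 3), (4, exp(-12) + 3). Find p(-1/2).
(-420*exp(9) - 180*exp(3) + 35 + 378*exp(6) + 699*exp(12))*exp(-12)/128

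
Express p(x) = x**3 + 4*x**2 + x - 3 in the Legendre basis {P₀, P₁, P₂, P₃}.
(-5/3)P₀ + (8/5)P₁ + (8/3)P₂ + (2/5)P₃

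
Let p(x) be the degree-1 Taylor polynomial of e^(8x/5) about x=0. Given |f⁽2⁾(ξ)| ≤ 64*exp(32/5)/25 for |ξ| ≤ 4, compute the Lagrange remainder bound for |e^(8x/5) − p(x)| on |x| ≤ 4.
512*exp(32/5)/25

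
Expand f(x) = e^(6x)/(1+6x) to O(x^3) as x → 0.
1 + 18*x**2 + O(x**3)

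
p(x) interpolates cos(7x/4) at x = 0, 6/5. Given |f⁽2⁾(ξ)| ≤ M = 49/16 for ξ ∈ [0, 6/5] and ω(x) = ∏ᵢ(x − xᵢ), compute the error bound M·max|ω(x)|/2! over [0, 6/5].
441/800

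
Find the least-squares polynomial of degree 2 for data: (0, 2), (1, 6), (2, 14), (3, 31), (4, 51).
72/35 + (41/70)x + (41/14)x²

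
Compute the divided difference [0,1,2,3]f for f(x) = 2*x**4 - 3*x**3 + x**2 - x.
9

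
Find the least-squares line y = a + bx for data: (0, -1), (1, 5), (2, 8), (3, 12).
a = -3/10, b = 21/5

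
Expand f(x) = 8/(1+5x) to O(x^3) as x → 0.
8 - 40*x + 200*x**2 + O(x**3)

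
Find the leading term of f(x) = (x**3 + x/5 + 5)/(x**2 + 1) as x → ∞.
x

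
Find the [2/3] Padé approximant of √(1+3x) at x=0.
(63*x**2/16 + 21*x/5 + 1)/(-27*x**3/160 + 81*x**2/80 + 27*x/10 + 1)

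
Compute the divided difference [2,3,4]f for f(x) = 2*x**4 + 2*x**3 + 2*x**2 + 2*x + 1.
130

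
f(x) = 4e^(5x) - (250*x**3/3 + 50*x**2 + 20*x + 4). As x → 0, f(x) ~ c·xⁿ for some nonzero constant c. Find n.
4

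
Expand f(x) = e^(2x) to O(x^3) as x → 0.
1 + 2*x + 2*x**2 + O(x**3)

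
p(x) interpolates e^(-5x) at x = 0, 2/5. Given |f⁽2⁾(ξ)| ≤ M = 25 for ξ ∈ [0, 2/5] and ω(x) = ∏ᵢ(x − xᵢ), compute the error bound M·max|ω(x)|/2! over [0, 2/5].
1/2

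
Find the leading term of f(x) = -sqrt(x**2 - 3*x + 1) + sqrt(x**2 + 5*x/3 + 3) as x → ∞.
7/3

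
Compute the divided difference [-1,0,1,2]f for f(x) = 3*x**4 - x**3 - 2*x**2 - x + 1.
5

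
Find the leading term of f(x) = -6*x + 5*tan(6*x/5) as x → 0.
72*x**3/25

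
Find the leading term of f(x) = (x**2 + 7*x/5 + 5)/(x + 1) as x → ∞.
x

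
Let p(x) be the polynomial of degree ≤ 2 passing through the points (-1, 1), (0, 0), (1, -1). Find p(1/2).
-1/2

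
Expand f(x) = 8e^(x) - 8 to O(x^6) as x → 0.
8*x + 4*x**2 + 4*x**3/3 + x**4/3 + x**5/15 + O(x**6)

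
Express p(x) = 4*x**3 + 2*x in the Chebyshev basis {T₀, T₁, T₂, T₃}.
(5)T₁ + T₃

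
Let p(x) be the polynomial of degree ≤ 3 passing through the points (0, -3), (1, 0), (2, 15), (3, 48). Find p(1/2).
-21/8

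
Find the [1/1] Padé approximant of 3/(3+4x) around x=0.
1/(4*x/3 + 1)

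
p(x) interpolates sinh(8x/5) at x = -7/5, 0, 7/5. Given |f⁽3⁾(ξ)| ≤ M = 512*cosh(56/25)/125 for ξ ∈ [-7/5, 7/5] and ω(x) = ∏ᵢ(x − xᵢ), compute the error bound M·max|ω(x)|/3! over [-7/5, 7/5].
175616*sqrt(3)*cosh(56/25)/421875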